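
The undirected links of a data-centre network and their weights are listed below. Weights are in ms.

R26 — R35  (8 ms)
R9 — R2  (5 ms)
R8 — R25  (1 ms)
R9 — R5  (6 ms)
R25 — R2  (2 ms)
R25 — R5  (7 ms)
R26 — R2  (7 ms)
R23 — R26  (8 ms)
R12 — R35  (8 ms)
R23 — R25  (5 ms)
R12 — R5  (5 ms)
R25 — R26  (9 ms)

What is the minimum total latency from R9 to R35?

Settle nodes by increasing distance from R9:
R9: 0
R2: 5  (via R9)
R5: 6  (via R9)
R25: 7  (via R2)
R8: 8  (via R25)
R12: 11  (via R5)
R23: 12  (via R25)
R26: 12  (via R2)
R35: 19  (via R12)
Shortest route: R9 → R5 → R12 → R35 = 19 ms.

19 ms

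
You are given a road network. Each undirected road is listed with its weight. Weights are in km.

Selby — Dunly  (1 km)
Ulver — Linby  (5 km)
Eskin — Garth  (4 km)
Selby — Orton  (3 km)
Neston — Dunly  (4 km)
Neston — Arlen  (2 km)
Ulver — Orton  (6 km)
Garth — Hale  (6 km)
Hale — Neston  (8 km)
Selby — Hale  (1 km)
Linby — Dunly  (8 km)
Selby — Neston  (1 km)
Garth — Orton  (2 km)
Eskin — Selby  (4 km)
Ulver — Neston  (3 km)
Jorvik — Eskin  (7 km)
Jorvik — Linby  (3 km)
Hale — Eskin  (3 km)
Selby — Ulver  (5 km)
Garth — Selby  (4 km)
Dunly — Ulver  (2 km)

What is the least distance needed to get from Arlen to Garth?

7 km

Running Dijkstra from Arlen:
Arlen: 0
Neston: 2  (via Arlen)
Selby: 3  (via Neston)
Hale: 4  (via Selby)
Dunly: 4  (via Selby)
Ulver: 5  (via Neston)
Orton: 6  (via Selby)
Garth: 7  (via Selby)
Shortest route: Arlen–Neston–Selby–Garth = 7 km.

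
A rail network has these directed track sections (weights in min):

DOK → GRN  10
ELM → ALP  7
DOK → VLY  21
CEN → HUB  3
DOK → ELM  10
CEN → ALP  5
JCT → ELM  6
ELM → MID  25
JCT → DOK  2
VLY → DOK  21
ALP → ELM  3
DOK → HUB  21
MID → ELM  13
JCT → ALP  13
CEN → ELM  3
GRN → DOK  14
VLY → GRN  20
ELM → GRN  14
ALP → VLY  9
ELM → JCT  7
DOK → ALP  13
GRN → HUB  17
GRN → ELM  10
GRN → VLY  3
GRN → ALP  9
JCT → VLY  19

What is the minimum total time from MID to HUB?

43 min

Settle nodes by increasing distance from MID:
MID: 0
ELM: 13  (via MID)
JCT: 20  (via ELM)
ALP: 20  (via ELM)
DOK: 22  (via JCT)
GRN: 27  (via ELM)
VLY: 29  (via ALP)
HUB: 43  (via DOK)
Shortest route: MID → ELM → JCT → DOK → HUB = 43 min.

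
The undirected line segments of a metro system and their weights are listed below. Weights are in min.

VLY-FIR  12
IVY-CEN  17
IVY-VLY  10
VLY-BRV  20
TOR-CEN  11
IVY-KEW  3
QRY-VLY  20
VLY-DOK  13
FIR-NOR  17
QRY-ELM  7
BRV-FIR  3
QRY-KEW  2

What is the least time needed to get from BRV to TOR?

53 min

Shortest distances from BRV:
BRV: 0
FIR: 3  (via BRV)
VLY: 15  (via FIR)
NOR: 20  (via FIR)
IVY: 25  (via VLY)
KEW: 28  (via IVY)
DOK: 28  (via VLY)
QRY: 30  (via KEW)
ELM: 37  (via QRY)
CEN: 42  (via IVY)
TOR: 53  (via CEN)
Shortest route: BRV → FIR → VLY → IVY → CEN → TOR = 53 min.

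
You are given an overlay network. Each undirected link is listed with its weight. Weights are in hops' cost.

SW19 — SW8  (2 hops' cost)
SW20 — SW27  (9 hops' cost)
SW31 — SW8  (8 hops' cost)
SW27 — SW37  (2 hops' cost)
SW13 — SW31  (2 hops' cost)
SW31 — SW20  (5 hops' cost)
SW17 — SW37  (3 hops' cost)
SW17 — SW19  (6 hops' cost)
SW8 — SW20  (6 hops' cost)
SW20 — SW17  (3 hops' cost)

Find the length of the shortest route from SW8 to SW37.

11 hops' cost

Shortest distances from SW8:
SW8: 0
SW19: 2  (via SW8)
SW20: 6  (via SW8)
SW31: 8  (via SW8)
SW17: 8  (via SW19)
SW13: 10  (via SW31)
SW37: 11  (via SW17)
Shortest route: SW8–SW19–SW17–SW37 = 11 hops' cost.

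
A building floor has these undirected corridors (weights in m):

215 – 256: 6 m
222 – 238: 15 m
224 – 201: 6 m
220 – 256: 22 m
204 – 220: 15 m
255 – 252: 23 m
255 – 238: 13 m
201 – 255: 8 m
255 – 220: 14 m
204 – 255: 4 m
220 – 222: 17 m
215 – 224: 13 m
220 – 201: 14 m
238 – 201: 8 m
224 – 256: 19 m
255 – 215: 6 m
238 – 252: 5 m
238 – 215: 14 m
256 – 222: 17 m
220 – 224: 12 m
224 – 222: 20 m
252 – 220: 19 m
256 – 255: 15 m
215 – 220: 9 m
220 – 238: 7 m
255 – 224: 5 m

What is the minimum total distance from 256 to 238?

20 m

Candidate routes:
256 → 215 → 220 → 238: 6+9+7 = 22
256 → 215 → 238: 6+14 = 20
The minimum is 20 m via 256 → 215 → 238.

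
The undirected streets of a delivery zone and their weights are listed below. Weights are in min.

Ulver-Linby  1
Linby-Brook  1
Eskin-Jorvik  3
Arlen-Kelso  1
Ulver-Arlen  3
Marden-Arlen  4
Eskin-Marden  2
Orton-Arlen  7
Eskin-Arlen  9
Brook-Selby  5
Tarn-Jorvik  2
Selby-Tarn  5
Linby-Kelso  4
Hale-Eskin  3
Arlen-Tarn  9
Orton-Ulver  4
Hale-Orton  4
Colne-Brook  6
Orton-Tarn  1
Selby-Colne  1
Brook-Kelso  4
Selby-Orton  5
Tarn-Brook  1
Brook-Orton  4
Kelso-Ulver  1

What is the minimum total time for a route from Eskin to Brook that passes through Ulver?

10 min

Shortest Eskin→Ulver: Eskin–Marden–Arlen–Kelso–Ulver = 8
Best Ulver to Brook: Ulver–Linby–Brook costing 2
Total via Ulver: 8 + 2 = 10 min.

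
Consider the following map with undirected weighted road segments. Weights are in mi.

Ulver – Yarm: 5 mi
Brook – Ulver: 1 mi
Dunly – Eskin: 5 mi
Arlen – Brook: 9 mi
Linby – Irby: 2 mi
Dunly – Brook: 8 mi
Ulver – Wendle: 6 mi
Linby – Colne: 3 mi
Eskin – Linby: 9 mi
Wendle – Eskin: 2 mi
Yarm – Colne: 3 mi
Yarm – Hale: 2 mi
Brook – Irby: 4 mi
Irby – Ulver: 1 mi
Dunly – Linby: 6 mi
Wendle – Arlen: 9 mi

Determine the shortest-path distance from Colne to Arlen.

16 mi

Running Dijkstra from Colne:
Colne: 0
Yarm: 3  (via Colne)
Linby: 3  (via Colne)
Hale: 5  (via Yarm)
Irby: 5  (via Linby)
Ulver: 6  (via Irby)
Brook: 7  (via Ulver)
Dunly: 9  (via Linby)
Eskin: 12  (via Linby)
Wendle: 12  (via Ulver)
Arlen: 16  (via Brook)
Shortest route: Colne → Linby → Irby → Ulver → Brook → Arlen = 16 mi.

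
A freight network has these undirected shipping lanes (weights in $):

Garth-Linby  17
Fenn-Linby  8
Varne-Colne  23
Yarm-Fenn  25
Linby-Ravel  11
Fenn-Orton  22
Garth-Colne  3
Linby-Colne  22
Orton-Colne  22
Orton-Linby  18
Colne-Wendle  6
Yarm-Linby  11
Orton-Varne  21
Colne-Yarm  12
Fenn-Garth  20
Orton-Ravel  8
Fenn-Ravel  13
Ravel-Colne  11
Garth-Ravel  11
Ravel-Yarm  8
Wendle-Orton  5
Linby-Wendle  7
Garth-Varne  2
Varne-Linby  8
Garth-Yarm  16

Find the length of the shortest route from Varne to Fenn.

Compare a few routes:
Varne–Garth–Colne–Wendle–Linby–Fenn: 2+3+6+7+8 = 26
Varne–Linby–Fenn: 8+8 = 16
Varne–Garth–Ravel–Fenn: 2+11+13 = 26
Varne–Garth–Fenn: 2+20 = 22
The minimum is $16 via Varne–Linby–Fenn.

$16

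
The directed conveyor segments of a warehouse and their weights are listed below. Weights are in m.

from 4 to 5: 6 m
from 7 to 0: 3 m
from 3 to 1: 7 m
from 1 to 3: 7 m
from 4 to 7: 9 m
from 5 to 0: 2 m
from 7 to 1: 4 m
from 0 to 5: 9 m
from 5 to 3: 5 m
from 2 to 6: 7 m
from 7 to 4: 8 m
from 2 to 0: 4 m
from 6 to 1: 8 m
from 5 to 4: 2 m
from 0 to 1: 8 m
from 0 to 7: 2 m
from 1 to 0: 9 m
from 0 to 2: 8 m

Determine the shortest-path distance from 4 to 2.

16 m

Compare a few routes:
4 → 5 → 0 → 2: 6+2+8 = 16
4 → 7 → 0 → 2: 9+3+8 = 20
The minimum is 16 m via 4 → 5 → 0 → 2.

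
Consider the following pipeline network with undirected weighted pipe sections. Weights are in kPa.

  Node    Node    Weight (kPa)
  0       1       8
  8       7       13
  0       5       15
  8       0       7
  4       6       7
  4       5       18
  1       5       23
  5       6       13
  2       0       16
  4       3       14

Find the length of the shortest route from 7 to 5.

35 kPa

Shortest distances from 7:
7: 0
8: 13  (via 7)
0: 20  (via 8)
1: 28  (via 0)
5: 35  (via 0)
Shortest route: 7–8–0–5 = 35 kPa.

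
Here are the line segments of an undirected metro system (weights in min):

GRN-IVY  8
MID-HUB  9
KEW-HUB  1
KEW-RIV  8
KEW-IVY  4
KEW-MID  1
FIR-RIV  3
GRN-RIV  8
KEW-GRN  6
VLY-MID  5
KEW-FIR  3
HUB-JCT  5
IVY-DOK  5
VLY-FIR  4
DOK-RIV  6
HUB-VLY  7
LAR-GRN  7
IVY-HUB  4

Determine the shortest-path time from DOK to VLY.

13 min

Settle nodes by increasing distance from DOK:
DOK: 0
IVY: 5  (via DOK)
RIV: 6  (via DOK)
FIR: 9  (via RIV)
KEW: 9  (via IVY)
HUB: 9  (via IVY)
MID: 10  (via KEW)
GRN: 13  (via IVY)
VLY: 13  (via FIR)
Shortest route: DOK–RIV–FIR–VLY = 13 min.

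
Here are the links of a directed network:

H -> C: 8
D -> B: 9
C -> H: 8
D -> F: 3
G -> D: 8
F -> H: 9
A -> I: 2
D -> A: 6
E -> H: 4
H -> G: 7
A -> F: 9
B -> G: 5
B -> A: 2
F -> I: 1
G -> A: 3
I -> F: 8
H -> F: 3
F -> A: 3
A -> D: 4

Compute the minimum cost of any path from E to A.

Compare a few routes:
E - H - G - D - F - A: 4+7+8+3+3 = 25
E - H - G - A: 4+7+3 = 14
E - H - G - D - A: 4+7+8+6 = 25
E - H - F - A: 4+3+3 = 10
The minimum is 10 via E - H - F - A.

10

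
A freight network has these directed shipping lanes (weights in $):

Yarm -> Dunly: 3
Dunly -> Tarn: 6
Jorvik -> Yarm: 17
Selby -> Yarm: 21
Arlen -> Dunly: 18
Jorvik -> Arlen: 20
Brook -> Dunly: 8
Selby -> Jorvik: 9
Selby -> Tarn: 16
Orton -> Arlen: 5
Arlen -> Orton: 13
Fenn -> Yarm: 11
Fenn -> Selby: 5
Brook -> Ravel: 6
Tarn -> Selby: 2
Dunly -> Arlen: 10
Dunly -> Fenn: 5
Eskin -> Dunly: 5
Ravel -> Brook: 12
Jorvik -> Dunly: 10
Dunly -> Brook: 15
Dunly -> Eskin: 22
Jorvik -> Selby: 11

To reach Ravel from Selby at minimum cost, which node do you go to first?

Candidate routes:
Selby–Jorvik–Dunly–Brook–Ravel: 9+10+15+6 = 40
Selby–Yarm–Dunly–Brook–Ravel: 21+3+15+6 = 45
Cheapest is Selby–Jorvik–Dunly–Brook–Ravel at $40.
So from Selby the first move is to Jorvik.

Jorvik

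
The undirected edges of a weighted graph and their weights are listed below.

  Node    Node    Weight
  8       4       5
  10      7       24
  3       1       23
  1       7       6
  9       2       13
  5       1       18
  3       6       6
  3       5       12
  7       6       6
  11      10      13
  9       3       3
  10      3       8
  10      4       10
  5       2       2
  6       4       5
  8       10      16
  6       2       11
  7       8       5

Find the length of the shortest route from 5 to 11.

33

Candidate routes:
5 → 3 → 10 → 11: 12+8+13 = 33
5 → 2 → 9 → 3 → 10 → 11: 2+13+3+8+13 = 39
The minimum is 33 via 5 → 3 → 10 → 11.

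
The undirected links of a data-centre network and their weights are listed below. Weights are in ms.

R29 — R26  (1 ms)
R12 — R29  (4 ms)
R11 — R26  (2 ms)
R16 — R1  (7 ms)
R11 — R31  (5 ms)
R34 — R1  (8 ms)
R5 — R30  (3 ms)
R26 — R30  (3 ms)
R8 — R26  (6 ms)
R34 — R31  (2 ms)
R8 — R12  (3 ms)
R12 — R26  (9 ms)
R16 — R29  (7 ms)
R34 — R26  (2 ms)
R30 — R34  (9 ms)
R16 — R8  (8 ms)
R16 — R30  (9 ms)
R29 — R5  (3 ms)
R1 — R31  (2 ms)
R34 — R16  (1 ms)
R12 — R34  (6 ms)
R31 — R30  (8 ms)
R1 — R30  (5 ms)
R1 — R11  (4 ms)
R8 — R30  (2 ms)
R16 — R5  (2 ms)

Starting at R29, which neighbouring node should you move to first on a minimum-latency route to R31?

Candidate routes:
R29 → R26 → R34 → R31: 1+2+2 = 5
R29 → R5 → R16 → R34 → R31: 3+2+1+2 = 8
Cheapest is R29 → R26 → R34 → R31 at 5 ms.
So from R29 the first move is to R26.

R26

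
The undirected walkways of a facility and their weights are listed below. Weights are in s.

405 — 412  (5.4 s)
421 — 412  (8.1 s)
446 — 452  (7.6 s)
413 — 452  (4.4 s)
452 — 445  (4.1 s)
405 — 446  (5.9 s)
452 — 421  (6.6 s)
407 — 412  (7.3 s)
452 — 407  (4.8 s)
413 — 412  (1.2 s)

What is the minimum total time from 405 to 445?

Compare a few routes:
405–412–413–452–445: 5.4+1.2+4.4+4.1 = 15.1
405–446–452–445: 5.9+7.6+4.1 = 17.6
405–412–407–452–445: 5.4+7.3+4.8+4.1 = 21.6
The minimum is 15.1 s via 405–412–413–452–445.

15.1 s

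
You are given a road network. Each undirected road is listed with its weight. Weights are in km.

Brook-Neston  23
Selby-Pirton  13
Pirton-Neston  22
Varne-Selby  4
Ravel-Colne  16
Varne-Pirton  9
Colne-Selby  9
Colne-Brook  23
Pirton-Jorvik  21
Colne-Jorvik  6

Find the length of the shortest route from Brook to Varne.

36 km

Enumerating some paths:
Brook–Colne–Selby–Varne: 23+9+4 = 36
Brook–Neston–Pirton–Varne: 23+22+9 = 54
Brook–Colne–Selby–Pirton–Varne: 23+9+13+9 = 54
Cheapest is Brook–Colne–Selby–Varne at 36 km.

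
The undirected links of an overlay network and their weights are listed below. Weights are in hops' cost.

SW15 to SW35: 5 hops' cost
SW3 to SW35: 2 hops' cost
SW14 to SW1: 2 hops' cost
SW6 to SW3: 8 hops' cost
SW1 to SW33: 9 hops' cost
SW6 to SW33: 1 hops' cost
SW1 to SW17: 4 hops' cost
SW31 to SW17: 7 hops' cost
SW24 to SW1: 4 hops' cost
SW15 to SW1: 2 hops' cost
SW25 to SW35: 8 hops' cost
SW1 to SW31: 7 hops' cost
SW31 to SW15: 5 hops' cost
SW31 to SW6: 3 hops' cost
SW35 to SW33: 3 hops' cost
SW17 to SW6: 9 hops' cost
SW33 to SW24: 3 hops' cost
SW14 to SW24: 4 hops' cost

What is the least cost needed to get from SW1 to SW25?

15 hops' cost

Candidate routes:
SW1 - SW33 - SW35 - SW25: 9+3+8 = 20
SW1 - SW15 - SW35 - SW25: 2+5+8 = 15
SW1 - SW24 - SW33 - SW35 - SW25: 4+3+3+8 = 18
Cheapest is SW1 - SW15 - SW35 - SW25 at 15 hops' cost.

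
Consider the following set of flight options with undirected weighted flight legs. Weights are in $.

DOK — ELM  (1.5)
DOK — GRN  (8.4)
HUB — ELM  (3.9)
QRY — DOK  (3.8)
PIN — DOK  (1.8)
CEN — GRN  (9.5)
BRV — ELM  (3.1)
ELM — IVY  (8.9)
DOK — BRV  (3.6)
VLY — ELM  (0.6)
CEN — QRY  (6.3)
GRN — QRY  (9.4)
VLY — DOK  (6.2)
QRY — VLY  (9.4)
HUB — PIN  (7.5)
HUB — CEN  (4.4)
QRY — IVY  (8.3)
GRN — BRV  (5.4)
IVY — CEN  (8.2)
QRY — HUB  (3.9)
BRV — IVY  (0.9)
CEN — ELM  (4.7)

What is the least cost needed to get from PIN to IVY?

Running Dijkstra from PIN:
PIN: 0
DOK: 1.8  (via PIN)
ELM: 3.3  (via DOK)
VLY: 3.9  (via ELM)
BRV: 5.4  (via DOK)
QRY: 5.6  (via DOK)
IVY: 6.3  (via BRV)
Shortest route: PIN–DOK–BRV–IVY = $6.3.

$6.3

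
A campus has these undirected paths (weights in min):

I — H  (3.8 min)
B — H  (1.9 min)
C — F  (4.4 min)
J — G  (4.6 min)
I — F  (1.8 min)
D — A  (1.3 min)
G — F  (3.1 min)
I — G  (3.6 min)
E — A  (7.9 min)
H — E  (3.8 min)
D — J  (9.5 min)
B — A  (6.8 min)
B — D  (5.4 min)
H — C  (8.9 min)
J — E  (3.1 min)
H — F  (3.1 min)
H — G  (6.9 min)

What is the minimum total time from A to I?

Enumerating some paths:
A - D - B - H - I: 1.3+5.4+1.9+3.8 = 12.4
A - B - H - I: 6.8+1.9+3.8 = 12.5
The minimum is 12.4 min via A - D - B - H - I.

12.4 min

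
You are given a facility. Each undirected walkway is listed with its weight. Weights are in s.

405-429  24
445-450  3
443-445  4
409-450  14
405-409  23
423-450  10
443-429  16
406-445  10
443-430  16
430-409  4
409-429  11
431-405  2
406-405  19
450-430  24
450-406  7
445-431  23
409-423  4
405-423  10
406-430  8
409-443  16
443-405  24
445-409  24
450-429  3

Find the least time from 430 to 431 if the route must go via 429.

Best 430 to 429: 430 → 409 → 429 costing 15
Best 429 to 431: 429 → 450 → 423 → 405 → 431 costing 25
Total via 429: 15 + 25 = 40 s.

40 s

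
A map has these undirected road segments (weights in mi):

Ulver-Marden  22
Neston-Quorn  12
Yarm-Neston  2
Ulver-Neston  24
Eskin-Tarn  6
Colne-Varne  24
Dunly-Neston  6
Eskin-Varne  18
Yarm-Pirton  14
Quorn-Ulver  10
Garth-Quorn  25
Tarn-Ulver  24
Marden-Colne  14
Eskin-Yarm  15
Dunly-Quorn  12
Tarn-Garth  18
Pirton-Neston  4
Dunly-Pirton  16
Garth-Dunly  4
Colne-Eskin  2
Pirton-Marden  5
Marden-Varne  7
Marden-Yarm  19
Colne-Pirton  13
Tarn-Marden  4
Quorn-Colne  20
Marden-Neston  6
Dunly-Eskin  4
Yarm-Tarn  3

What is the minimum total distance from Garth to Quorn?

16 mi

Candidate routes:
Garth–Dunly–Neston–Quorn: 4+6+12 = 22
Garth–Quorn: 25 = 25
Garth–Dunly–Quorn: 4+12 = 16
Garth–Dunly–Eskin–Colne–Quorn: 4+4+2+20 = 30
Cheapest is Garth–Dunly–Quorn at 16 mi.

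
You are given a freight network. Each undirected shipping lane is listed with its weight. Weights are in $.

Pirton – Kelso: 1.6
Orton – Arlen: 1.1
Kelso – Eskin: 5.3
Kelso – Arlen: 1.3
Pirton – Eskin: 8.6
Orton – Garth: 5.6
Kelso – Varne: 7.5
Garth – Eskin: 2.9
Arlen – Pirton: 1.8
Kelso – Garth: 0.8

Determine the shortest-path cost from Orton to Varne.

$9.9

Candidate routes:
Orton–Arlen–Kelso–Varne: 1.1+1.3+7.5 = 9.9
Orton–Garth–Kelso–Varne: 5.6+0.8+7.5 = 13.9
Orton–Arlen–Pirton–Kelso–Varne: 1.1+1.8+1.6+7.5 = 12
Cheapest is Orton–Arlen–Kelso–Varne at $9.9.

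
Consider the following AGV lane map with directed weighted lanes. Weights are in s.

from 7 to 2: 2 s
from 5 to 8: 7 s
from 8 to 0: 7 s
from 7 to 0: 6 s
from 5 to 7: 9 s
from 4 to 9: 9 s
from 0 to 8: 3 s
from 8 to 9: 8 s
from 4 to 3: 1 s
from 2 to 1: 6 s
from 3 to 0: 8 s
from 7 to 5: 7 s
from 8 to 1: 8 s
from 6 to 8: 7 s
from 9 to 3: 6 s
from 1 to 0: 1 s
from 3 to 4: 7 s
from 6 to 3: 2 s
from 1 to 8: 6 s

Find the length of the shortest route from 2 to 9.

18 s

Candidate routes:
2 → 1 → 8 → 9: 6+6+8 = 20
2 → 1 → 0 → 8 → 9: 6+1+3+8 = 18
Cheapest is 2 → 1 → 0 → 8 → 9 at 18 s.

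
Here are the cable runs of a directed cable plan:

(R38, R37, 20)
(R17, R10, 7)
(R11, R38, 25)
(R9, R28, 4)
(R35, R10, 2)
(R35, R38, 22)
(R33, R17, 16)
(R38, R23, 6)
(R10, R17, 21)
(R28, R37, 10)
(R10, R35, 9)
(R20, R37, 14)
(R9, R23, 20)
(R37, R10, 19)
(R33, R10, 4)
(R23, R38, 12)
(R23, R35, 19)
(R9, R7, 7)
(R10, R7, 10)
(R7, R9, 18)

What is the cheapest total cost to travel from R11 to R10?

52

Shortest distances from R11:
R11: 0
R38: 25  (via R11)
R23: 31  (via R38)
R37: 45  (via R38)
R35: 50  (via R23)
R10: 52  (via R35)
Shortest route: R11–R38–R23–R35–R10 = 52.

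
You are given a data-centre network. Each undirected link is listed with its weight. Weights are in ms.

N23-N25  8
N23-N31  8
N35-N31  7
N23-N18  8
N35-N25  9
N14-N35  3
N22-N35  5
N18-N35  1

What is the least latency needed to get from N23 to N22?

14 ms

Candidate routes:
N23 → N18 → N35 → N22: 8+1+5 = 14
N23 → N31 → N35 → N22: 8+7+5 = 20
The minimum is 14 ms via N23 → N18 → N35 → N22.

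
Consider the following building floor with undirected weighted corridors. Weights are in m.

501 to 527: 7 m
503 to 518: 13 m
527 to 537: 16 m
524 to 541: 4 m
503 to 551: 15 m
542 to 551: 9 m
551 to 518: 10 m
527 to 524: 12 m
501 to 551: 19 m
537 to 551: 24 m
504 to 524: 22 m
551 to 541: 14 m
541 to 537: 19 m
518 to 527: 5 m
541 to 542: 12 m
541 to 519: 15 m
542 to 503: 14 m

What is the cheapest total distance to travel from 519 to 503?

41 m

Enumerating some paths:
519–541–542–503: 15+12+14 = 41
519–541–551–503: 15+14+15 = 44
519–541–524–527–518–503: 15+4+12+5+13 = 49
Cheapest is 519–541–542–503 at 41 m.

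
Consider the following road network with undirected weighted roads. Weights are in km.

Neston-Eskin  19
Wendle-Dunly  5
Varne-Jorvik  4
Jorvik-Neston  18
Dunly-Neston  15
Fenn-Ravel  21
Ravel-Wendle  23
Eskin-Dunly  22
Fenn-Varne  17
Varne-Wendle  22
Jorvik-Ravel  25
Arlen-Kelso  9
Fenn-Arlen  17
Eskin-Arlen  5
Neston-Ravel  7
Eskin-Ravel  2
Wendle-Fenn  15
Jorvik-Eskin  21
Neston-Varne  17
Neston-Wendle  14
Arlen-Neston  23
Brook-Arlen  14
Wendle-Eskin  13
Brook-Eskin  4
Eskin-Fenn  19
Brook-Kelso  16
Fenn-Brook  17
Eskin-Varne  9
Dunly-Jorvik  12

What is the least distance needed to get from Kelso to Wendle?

27 km

Running Dijkstra from Kelso:
Kelso: 0
Arlen: 9  (via Kelso)
Eskin: 14  (via Arlen)
Brook: 16  (via Kelso)
Ravel: 16  (via Eskin)
Neston: 23  (via Ravel)
Varne: 23  (via Eskin)
Fenn: 26  (via Arlen)
Jorvik: 27  (via Varne)
Wendle: 27  (via Eskin)
Shortest route: Kelso → Arlen → Eskin → Wendle = 27 km.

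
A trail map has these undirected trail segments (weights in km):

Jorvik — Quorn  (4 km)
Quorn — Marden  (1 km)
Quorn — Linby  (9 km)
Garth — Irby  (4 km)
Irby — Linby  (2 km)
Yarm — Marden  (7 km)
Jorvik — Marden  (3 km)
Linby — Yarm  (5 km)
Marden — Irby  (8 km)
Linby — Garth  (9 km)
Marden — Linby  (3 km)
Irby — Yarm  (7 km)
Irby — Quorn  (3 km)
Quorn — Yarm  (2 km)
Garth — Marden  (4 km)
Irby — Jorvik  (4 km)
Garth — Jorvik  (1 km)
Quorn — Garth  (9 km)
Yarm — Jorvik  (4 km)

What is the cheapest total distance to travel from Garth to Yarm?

5 km

Candidate routes:
Garth–Jorvik–Marden–Quorn–Yarm: 1+3+1+2 = 7
Garth–Jorvik–Yarm: 1+4 = 5
Garth–Jorvik–Quorn–Yarm: 1+4+2 = 7
The minimum is 5 km via Garth–Jorvik–Yarm.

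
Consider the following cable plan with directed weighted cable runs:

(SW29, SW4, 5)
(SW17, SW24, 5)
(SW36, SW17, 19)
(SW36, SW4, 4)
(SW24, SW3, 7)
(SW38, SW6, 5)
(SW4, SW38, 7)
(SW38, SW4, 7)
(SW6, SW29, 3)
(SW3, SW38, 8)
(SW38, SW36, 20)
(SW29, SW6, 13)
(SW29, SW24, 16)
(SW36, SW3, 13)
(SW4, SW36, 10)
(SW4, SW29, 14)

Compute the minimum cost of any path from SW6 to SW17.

37

Shortest distances from SW6:
SW6: 0
SW29: 3  (via SW6)
SW4: 8  (via SW29)
SW38: 15  (via SW4)
SW36: 18  (via SW4)
SW24: 19  (via SW29)
SW3: 26  (via SW24)
SW17: 37  (via SW36)
Shortest route: SW6–SW29–SW4–SW36–SW17 = 37.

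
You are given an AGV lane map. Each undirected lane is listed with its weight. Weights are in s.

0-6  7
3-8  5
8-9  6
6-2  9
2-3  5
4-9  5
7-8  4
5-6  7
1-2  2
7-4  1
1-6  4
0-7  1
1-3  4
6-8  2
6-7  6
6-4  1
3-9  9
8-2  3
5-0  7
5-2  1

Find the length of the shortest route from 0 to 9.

Settle nodes by increasing distance from 0:
0: 0
7: 1  (via 0)
4: 2  (via 7)
6: 3  (via 4)
8: 5  (via 7)
1: 7  (via 6)
5: 7  (via 0)
9: 7  (via 4)
Shortest route: 0–7–4–9 = 7 s.

7 s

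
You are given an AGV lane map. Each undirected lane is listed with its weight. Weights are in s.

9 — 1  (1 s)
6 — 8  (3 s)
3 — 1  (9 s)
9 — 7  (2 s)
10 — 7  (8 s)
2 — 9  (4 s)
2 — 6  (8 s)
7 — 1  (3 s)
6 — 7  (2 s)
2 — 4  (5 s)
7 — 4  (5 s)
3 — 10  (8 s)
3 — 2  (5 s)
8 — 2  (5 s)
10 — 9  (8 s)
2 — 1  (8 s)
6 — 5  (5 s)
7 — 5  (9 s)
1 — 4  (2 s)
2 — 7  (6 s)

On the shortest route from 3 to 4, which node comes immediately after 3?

Compare a few routes:
3 - 1 - 4: 9+2 = 11
3 - 2 - 4: 5+5 = 10
3 - 2 - 9 - 1 - 4: 5+4+1+2 = 12
Cheapest is 3 - 2 - 4 at 10 s.
So from 3 the first move is to 2.

2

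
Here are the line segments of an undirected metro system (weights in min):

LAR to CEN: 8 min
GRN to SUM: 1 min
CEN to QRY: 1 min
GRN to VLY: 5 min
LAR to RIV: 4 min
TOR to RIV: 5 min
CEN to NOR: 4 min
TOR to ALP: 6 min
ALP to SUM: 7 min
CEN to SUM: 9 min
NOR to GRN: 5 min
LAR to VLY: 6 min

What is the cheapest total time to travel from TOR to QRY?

18 min

Compare a few routes:
TOR → RIV → LAR → CEN → QRY: 5+4+8+1 = 18
TOR → ALP → SUM → CEN → QRY: 6+7+9+1 = 23
The minimum is 18 min via TOR → RIV → LAR → CEN → QRY.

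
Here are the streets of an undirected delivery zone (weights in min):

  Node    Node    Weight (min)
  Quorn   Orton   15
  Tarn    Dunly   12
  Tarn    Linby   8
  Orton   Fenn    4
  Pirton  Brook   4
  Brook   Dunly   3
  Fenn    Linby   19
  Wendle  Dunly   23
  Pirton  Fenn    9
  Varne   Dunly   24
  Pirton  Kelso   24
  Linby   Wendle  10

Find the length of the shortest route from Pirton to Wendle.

30 min

Running Dijkstra from Pirton:
Pirton: 0
Brook: 4  (via Pirton)
Dunly: 7  (via Brook)
Fenn: 9  (via Pirton)
Orton: 13  (via Fenn)
Tarn: 19  (via Dunly)
Kelso: 24  (via Pirton)
Linby: 27  (via Tarn)
Quorn: 28  (via Orton)
Wendle: 30  (via Dunly)
Shortest route: Pirton–Brook–Dunly–Wendle = 30 min.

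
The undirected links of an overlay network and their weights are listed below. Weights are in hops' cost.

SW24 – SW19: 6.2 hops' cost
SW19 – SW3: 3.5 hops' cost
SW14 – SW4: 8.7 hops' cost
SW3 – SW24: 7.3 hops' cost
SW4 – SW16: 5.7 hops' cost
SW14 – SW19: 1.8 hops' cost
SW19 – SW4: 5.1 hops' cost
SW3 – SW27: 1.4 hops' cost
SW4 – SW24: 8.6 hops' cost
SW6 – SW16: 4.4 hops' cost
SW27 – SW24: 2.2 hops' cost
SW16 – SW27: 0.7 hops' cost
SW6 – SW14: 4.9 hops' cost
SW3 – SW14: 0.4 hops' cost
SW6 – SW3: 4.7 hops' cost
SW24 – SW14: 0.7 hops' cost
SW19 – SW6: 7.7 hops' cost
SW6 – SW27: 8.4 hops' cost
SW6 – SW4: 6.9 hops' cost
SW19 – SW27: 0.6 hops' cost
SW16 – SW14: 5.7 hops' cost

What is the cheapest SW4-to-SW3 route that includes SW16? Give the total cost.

Best SW4 to SW16: SW4 → SW16 costing 5.7
Shortest SW16→SW3: SW16 → SW27 → SW3 = 2.1
Total via SW16: 5.7 + 2.1 = 7.8 hops' cost.

7.8 hops' cost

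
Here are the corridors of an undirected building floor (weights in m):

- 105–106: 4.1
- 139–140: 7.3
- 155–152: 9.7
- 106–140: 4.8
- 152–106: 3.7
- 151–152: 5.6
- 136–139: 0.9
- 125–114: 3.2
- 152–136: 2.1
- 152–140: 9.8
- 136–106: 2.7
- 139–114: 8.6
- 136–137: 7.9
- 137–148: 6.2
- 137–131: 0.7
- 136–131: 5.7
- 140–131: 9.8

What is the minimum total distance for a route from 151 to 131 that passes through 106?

Shortest 151→106: 151–152–106 = 9.3
Shortest 106→131: 106–136–131 = 8.4
Total via 106: 9.3 + 8.4 = 17.7 m.

17.7 m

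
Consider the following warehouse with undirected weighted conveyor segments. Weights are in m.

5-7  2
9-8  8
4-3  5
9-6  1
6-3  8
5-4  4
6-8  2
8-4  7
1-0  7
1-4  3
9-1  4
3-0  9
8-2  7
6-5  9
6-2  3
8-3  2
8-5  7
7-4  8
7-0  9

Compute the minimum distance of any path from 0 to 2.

Enumerating some paths:
0 - 3 - 8 - 6 - 2: 9+2+2+3 = 16
0 - 1 - 9 - 6 - 2: 7+4+1+3 = 15
0 - 3 - 8 - 2: 9+2+7 = 18
The minimum is 15 m via 0 - 1 - 9 - 6 - 2.

15 m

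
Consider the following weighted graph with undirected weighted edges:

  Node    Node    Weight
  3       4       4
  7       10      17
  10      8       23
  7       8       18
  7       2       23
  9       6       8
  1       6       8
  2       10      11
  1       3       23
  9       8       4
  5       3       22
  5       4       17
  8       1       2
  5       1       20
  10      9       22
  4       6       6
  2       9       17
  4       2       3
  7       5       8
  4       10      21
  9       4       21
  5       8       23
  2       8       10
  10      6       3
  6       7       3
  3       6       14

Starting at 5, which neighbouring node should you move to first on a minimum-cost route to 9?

7

Enumerating some paths:
5–1–8–9: 20+2+4 = 26
5–7–6–1–8–9: 8+3+8+2+4 = 25
5–7–6–9: 8+3+8 = 19
Cheapest is 5–7–6–9 at 19.
So from 5 the first move is to 7.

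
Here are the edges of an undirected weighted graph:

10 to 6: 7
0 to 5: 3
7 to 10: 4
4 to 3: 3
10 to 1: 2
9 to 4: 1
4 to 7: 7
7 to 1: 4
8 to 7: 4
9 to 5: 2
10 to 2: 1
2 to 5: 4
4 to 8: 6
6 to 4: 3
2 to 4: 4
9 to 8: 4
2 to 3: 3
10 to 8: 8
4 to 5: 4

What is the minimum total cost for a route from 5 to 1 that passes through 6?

15

Best 5 to 6: 5–9–4–6 costing 6
Best 6 to 1: 6–10–1 costing 9
Total via 6: 6 + 9 = 15.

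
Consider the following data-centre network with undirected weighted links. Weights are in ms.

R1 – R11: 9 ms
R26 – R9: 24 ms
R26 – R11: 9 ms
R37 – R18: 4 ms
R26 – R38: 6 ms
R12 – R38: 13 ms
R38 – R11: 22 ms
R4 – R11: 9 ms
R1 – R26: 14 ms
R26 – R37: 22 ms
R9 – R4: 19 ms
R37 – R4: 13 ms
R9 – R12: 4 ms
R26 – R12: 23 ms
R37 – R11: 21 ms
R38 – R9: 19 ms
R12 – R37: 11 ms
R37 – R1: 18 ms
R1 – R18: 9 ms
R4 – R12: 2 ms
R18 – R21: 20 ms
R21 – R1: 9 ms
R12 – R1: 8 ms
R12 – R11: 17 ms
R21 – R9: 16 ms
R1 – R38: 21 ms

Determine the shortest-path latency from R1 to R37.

13 ms

Shortest distances from R1:
R1: 0
R12: 8  (via R1)
R18: 9  (via R1)
R11: 9  (via R1)
R21: 9  (via R1)
R4: 10  (via R12)
R9: 12  (via R12)
R37: 13  (via R18)
Shortest route: R1 → R18 → R37 = 13 ms.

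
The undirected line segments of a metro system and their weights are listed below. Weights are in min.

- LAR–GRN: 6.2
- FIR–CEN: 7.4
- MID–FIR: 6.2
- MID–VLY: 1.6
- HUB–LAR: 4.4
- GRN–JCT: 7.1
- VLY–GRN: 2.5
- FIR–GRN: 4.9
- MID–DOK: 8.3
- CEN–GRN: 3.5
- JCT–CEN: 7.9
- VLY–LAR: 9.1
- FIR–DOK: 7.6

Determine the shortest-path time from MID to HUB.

Candidate routes:
MID → VLY → LAR → HUB: 1.6+9.1+4.4 = 15.1
MID → VLY → GRN → LAR → HUB: 1.6+2.5+6.2+4.4 = 14.7
The minimum is 14.7 min via MID → VLY → GRN → LAR → HUB.

14.7 min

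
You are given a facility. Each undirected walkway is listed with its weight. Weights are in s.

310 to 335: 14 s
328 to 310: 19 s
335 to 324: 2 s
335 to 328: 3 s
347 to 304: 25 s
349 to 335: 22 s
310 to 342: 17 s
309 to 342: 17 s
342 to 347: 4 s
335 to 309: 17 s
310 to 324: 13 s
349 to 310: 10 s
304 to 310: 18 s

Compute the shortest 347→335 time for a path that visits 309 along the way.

38 s

Shortest 347→309: 347–342–309 = 21
Best 309 to 335: 309–335 costing 17
Total via 309: 21 + 17 = 38 s.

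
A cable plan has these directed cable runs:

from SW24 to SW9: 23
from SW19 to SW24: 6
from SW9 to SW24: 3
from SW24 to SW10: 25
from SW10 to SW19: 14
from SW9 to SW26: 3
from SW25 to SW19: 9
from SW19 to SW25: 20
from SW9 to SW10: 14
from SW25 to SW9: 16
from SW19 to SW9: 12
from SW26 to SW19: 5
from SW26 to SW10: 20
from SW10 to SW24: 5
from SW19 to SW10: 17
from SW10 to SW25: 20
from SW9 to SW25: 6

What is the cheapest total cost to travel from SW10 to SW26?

29

Shortest distances from SW10:
SW10: 0
SW24: 5  (via SW10)
SW19: 14  (via SW10)
SW25: 20  (via SW10)
SW9: 26  (via SW19)
SW26: 29  (via SW9)
Shortest route: SW10–SW19–SW9–SW26 = 29.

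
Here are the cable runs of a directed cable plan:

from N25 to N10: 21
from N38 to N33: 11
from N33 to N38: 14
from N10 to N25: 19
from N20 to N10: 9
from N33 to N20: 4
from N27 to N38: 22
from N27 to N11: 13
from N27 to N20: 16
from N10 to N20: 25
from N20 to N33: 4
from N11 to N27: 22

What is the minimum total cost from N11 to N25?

66

Compare a few routes:
N11 - N27 - N38 - N33 - N20 - N10 - N25: 22+22+11+4+9+19 = 87
N11 - N27 - N20 - N10 - N25: 22+16+9+19 = 66
Cheapest is N11 - N27 - N20 - N10 - N25 at 66.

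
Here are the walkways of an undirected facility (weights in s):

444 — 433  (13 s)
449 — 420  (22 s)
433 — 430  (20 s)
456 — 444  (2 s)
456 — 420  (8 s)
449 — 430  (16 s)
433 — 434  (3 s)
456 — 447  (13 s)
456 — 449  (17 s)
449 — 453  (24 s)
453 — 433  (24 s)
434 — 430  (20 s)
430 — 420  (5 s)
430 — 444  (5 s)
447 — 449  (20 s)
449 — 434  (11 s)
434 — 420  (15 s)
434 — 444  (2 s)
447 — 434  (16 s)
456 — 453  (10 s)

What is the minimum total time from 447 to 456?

Enumerating some paths:
447 - 456: 13 = 13
447 - 434 - 444 - 456: 16+2+2 = 20
Cheapest is 447 - 456 at 13 s.

13 s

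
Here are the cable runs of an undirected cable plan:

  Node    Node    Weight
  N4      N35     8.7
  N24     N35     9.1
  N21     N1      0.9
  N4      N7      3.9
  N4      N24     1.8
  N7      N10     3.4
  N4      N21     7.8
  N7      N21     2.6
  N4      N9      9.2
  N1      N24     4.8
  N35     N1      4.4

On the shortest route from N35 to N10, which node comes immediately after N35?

Compare a few routes:
N35 → N4 → N7 → N10: 8.7+3.9+3.4 = 16
N35 → N1 → N24 → N4 → N7 → N10: 4.4+4.8+1.8+3.9+3.4 = 18.3
N35 → N1 → N21 → N7 → N10: 4.4+0.9+2.6+3.4 = 11.3
N35 → N24 → N4 → N7 → N10: 9.1+1.8+3.9+3.4 = 18.2
The minimum is 11.3 via N35 → N1 → N21 → N7 → N10.
So from N35 the first move is to N1.

N1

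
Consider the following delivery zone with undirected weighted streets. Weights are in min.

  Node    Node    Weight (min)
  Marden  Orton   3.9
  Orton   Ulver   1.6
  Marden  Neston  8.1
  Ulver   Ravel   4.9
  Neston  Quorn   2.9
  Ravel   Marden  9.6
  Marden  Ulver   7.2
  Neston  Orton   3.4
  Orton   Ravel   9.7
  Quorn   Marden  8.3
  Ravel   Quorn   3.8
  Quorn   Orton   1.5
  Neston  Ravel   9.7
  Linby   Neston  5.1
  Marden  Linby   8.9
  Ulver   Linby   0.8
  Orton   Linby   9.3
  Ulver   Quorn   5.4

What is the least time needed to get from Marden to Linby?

6.3 min

Compare a few routes:
Marden–Orton–Ulver–Linby: 3.9+1.6+0.8 = 6.3
Marden–Orton–Quorn–Ulver–Linby: 3.9+1.5+5.4+0.8 = 11.6
Marden–Ulver–Linby: 7.2+0.8 = 8
Marden–Linby: 8.9 = 8.9
Cheapest is Marden–Orton–Ulver–Linby at 6.3 min.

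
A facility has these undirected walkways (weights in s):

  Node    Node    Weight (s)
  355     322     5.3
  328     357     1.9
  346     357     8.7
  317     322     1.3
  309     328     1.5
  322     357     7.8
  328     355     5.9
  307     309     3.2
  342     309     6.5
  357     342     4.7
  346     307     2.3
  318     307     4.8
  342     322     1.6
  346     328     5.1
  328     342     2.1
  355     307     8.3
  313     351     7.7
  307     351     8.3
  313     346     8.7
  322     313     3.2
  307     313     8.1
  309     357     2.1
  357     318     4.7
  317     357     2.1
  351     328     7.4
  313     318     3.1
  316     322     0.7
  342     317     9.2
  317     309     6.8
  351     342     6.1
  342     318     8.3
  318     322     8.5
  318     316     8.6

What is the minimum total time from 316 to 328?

4.4 s

Settle nodes by increasing distance from 316:
316: 0
322: 0.7  (via 316)
317: 2  (via 322)
342: 2.3  (via 322)
313: 3.9  (via 322)
357: 4.1  (via 317)
328: 4.4  (via 342)
Shortest route: 316 → 322 → 342 → 328 = 4.4 s.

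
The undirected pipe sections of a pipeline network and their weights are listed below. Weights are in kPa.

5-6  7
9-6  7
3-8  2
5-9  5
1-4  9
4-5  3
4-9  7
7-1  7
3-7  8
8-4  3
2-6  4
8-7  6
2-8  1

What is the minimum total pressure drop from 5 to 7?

12 kPa

Candidate routes:
5 → 4 → 8 → 3 → 7: 3+3+2+8 = 16
5 → 4 → 8 → 7: 3+3+6 = 12
The minimum is 12 kPa via 5 → 4 → 8 → 7.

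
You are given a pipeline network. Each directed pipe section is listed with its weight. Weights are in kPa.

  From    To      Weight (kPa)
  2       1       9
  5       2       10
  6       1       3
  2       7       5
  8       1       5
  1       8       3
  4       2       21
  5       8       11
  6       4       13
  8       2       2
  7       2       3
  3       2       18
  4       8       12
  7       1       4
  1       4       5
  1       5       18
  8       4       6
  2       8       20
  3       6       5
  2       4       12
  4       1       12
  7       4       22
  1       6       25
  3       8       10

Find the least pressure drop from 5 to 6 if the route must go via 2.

44 kPa

Shortest 5→2: 5 → 2 = 10
Shortest 2→6: 2 → 1 → 6 = 34
Total via 2: 10 + 34 = 44 kPa.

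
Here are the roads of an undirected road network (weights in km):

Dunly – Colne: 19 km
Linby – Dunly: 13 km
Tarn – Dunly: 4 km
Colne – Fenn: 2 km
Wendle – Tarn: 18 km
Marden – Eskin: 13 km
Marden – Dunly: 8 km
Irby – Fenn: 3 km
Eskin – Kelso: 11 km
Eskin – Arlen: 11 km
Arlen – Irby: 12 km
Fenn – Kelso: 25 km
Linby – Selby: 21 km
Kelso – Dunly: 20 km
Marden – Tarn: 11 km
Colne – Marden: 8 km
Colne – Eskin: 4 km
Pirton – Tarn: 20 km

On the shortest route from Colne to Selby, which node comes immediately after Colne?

Compare a few routes:
Colne → Marden → Tarn → Dunly → Linby → Selby: 8+11+4+13+21 = 57
Colne → Marden → Dunly → Linby → Selby: 8+8+13+21 = 50
Colne → Dunly → Linby → Selby: 19+13+21 = 53
Cheapest is Colne → Marden → Dunly → Linby → Selby at 50 km.
So from Colne the first move is to Marden.

Marden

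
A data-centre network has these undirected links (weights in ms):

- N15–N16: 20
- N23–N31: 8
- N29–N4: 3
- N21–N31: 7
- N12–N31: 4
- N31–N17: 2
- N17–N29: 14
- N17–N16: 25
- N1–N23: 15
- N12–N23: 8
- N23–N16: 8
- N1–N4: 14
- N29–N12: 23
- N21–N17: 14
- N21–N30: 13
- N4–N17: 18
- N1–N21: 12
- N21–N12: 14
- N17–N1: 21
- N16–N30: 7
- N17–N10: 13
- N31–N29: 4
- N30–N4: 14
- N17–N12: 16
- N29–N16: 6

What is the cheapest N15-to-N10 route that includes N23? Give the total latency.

51 ms

Shortest N15→N23: N15–N16–N23 = 28
Shortest N23→N10: N23–N31–N17–N10 = 23
Total via N23: 28 + 23 = 51 ms.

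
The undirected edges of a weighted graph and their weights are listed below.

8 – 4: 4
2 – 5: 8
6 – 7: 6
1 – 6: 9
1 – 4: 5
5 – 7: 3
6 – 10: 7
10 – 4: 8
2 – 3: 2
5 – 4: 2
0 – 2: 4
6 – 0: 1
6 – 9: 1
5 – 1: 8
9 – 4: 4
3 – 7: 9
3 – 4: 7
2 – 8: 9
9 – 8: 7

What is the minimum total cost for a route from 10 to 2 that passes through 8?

Best 10 to 8: 10 → 4 → 8 costing 12
Shortest 8→2: 8 → 2 = 9
Total via 8: 12 + 9 = 21.

21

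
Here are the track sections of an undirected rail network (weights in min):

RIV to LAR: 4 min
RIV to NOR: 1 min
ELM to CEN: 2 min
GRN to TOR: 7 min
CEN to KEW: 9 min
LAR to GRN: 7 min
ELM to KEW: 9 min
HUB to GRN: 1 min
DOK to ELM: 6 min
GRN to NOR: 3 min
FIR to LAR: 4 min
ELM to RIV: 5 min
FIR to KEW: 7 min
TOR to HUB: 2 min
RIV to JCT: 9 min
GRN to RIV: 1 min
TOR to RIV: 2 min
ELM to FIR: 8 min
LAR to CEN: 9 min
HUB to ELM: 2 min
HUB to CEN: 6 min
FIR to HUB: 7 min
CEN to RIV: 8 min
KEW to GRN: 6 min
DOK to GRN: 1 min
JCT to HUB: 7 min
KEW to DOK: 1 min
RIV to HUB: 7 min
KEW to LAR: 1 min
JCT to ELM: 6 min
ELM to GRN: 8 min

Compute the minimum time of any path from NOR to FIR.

9 min

Candidate routes:
NOR–GRN–DOK–KEW–LAR–FIR: 3+1+1+1+4 = 10
NOR–RIV–LAR–FIR: 1+4+4 = 9
NOR–RIV–GRN–HUB–FIR: 1+1+1+7 = 10
The minimum is 9 min via NOR–RIV–LAR–FIR.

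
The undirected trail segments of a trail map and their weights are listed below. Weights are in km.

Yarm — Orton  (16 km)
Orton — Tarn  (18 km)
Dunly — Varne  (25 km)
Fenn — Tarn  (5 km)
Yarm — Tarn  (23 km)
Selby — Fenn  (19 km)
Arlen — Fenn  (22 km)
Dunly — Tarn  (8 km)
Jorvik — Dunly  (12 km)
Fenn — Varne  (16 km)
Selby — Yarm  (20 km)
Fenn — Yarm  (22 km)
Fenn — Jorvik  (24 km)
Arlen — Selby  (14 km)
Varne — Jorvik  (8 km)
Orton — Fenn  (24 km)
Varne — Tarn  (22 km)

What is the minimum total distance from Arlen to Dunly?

35 km

Enumerating some paths:
Arlen - Fenn - Jorvik - Dunly: 22+24+12 = 58
Arlen - Selby - Fenn - Tarn - Dunly: 14+19+5+8 = 46
Arlen - Fenn - Varne - Jorvik - Dunly: 22+16+8+12 = 58
Arlen - Fenn - Tarn - Dunly: 22+5+8 = 35
The minimum is 35 km via Arlen - Fenn - Tarn - Dunly.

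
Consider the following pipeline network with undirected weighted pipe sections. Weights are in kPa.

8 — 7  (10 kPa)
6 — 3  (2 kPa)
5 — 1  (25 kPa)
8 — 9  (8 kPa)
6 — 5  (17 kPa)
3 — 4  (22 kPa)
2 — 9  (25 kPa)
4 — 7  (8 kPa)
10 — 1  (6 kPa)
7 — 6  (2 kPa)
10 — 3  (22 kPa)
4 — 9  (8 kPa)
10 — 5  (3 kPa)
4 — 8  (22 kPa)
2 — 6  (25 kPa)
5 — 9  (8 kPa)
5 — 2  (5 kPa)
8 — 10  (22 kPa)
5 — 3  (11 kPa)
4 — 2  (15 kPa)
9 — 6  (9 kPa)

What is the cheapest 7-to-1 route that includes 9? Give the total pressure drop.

Best 7 to 9: 7–6–9 costing 11
Best 9 to 1: 9–5–10–1 costing 17
Total via 9: 11 + 17 = 28 kPa.

28 kPa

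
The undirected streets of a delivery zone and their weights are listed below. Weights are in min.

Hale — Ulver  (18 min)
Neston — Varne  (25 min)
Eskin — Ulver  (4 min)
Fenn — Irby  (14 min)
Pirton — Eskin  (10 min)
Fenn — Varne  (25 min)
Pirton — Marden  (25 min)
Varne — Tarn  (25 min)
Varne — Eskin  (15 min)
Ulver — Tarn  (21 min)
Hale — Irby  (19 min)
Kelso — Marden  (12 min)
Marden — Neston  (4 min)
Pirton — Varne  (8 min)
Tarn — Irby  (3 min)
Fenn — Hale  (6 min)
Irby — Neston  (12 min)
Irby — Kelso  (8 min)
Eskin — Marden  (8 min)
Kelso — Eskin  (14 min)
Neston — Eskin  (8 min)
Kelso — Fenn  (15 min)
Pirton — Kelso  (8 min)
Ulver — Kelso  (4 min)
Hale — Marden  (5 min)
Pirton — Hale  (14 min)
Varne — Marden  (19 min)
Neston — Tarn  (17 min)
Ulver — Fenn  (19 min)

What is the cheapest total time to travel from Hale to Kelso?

Shortest distances from Hale:
Hale: 0
Marden: 5  (via Hale)
Fenn: 6  (via Hale)
Neston: 9  (via Marden)
Eskin: 13  (via Marden)
Pirton: 14  (via Hale)
Kelso: 17  (via Marden)
Shortest route: Hale → Marden → Kelso = 17 min.

17 min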